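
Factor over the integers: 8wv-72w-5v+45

(8w-5)(v-9)

Group as (8wv-72w) + (-5v+45) = 8w(v-9) - 5(v-9).
Both groups share the factor (v-9).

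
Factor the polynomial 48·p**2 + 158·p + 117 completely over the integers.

Need a pair with product 48·117 = 5616 and sum 158: that's 104 and 54.
Split the middle term: 48·p**2 + 104·p + 54·p + 117 = 8·p·(6·p + 13) + 9·(6·p + 13).

(6·p + 13)·(8·p + 9)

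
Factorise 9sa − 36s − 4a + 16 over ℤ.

(9s − 4)(a − 4)

Group as (9sa − 36s) + (−4a + 16) = 9s(a − 4) − 4(a − 4).
Both groups share the factor (a − 4).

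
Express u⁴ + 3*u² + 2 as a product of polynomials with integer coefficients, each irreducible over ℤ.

(u² + 1)*(u² + 2)

Substitute w = u² to get a quadratic in w, then factor.
u² + 2 is irreducible over ℤ (always positive, so no real roots).
u² + 1 is irreducible over ℤ (sum of squares).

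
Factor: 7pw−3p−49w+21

Group as (7pw−3p) + (−49w+21) = p(7w−3) − 7(7w−3).
Both groups share the factor (7w−3).

(7w−3)(p−7)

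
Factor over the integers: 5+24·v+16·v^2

(4·v+1)·(4·v+5)

Need a pair with product 16·5 = 80 and sum 24: that's 4 and 20.
Split the middle term: 16·v^2+4·v + 20·v+5 = 4·v·(4·v+1) + 5·(4·v+1).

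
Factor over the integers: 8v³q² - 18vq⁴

Every term has a factor of 2vq². Then 4v² - 9q² = (2v)² − (3q)².

2q²v(2v - 3q)(2v + 3q)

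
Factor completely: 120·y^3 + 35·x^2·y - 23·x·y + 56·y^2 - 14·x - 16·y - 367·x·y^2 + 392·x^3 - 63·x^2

Group: 8·x·(49·x^2 + 35·x·y - 14·x - 24·y^2 - 16·y) + (-5·y + 1)·(49·x^2 + 35·x·y - 14·x - 24·y^2 - 16·y); both groups contain (49·x^2 + 35·x·y - 14·x - 24·y^2 - 16·y), so (8·x - 5·y + 1) is a factor with cofactor 49·x^2 + 35·x·y - 14·x - 24·y^2 - 16·y.
The cofactor groups again: 49·x^2 + 35·x·y - 14·x - 24·y^2 - 16·y = 7·x·(7·x - 3·y - 2) + 8·y·(7·x - 3·y - 2); both groups contain (7·x - 3·y - 2), giving (7·x + 8·y)·(7·x - 3·y - 2).

(7·x + 8·y)·(7·x - 3·y - 2)·(8·x - 5·y + 1)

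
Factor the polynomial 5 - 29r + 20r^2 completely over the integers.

(4r - 5)(5r - 1)

Need a pair with product 20·5 = 100 and sum -29: that's -4 and -25.
Split the middle term: 20r^2 - 4r - 25r + 5 = 4r(5r - 1) - 5(5r - 1).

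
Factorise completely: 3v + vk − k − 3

(k + 3)(v − 1)

Group as (vk + 3v) + (−k − 3) = v(k + 3) − (k + 3).
Both groups share the factor (k + 3).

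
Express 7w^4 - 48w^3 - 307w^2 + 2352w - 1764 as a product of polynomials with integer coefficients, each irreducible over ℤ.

(7w - 6)(w + 7)(w - 6)(w - 7)

By the rational root theorem, w = 6/7 is a root, so (7w - 6) is a factor; dividing leaves w^3 - 6w^2 - 49w + 294.
Next, w = 6 is a root, so (w - 6) divides it; the quotient is w^2 - 49.
The remaining quadratic factors as (w + 7)(w - 7).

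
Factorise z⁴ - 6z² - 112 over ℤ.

(z² + 8)(z² - 14)

Substitute u = z² to get a quadratic in u, then factor.
z² - 14 is irreducible over ℤ (14 is not a perfect square).
z² + 8 is irreducible over ℤ (always positive, so no real roots).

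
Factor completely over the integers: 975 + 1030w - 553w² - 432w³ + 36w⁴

By the rational root theorem, w = -5/3 is a root, so (3w + 5) is a factor; dividing leaves 12w³ - 164w² + 89w + 195.
Continuing, w = -5/6 is a root, so (6w + 5) is a factor; dividing leaves 2w² - 29w + 39.
The remaining quadratic factors as (w - 13)(2w - 3).

(2w - 3)(3w + 5)(6w + 5)(w - 13)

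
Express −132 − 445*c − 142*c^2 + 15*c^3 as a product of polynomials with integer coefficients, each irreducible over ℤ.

(3*c + 1)*(5*c + 11)*(c − 12)

Among the possible rational roots, c = −11/5 is a root, so (5*c + 11) is a factor; dividing leaves 3*c^2 − 35*c − 12.
The remaining quadratic factors as (c − 12)(3*c + 1).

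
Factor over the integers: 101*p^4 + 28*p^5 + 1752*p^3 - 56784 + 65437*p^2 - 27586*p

(4*p + 3)*(7*p - 8)*(p + 13)*(p^2 - 9*p + 182)

Among the possible rational roots, p = -13 is a root, so (p + 13) divides it; the quotient is 28*p^4 - 263*p^3 + 5171*p^2 - 1786*p - 4368.
Then p = -3/4 is a root, so (4*p + 3) divides it; the quotient is 7*p^3 - 71*p^2 + 1346*p - 1456.
Then p = 8/7 is a root, so (7*p - 8) is a factor; dividing leaves p^2 - 9*p + 182.
The quadratic p^2 - 9*p + 182 has discriminant -647 < 0 and is irreducible over ℤ.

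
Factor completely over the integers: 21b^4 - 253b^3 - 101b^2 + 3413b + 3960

(3b + 8)(7b + 9)(b - 11)(b - 5)

Testing divisors of the constant over divisors of the leading coefficient, b = -8/3 is a root, giving the factor (3b + 8) and quotient 7b^3 - 103b^2 + 241b + 495.
Continuing, b = -9/7 is a root, so (7b + 9) divides it; the quotient is b^2 - 16b + 55.
The remaining quadratic factors as (b - 11)(b - 5).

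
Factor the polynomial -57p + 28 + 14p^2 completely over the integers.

Need a pair with product 14·28 = 392 and sum -57: that's -8 and -49.
Split the middle term: 14p^2 - 8p - 49p + 28 = 2p(7p - 4) - 7(7p - 4).

(2p - 7)(7p - 4)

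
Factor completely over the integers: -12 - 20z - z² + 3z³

(3z + 2)(z + 2)(z - 3)

By the rational root theorem, z = 3 is a root, so (z - 3) is a factor; dividing leaves 3z² + 8z + 4.
The remaining quadratic factors as (z + 2)(3z + 2).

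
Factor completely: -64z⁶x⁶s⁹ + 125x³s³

-s³x³(4z²xs² - 5)(16z⁴x²s⁴ + 20z²xs² + 25)

Factor out x³s³ first: what remains is -64z⁶x³s⁶ + 125.
Recognize a difference of cubes with the parts 5 and 4z²xs².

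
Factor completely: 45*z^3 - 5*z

Pull out the common factor 5*z; 9*z^2 - 1 is a difference of squares.

5*z*(3*z + 1)*(3*z - 1)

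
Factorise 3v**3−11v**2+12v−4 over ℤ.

By the rational root theorem, v = 1 is a root, so (v−1) divides it; the quotient is 3v**2−8v+4.
The remaining quadratic factors as (v−2)(3v−2).

(3v−2)(v−1)(v−2)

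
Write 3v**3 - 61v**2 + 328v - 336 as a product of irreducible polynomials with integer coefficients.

Trying the rational-root candidates, v = 4/3 is a root, giving the factor (3v - 4) and quotient v**2 - 19v + 84.
The remaining quadratic factors as (v - 7)(v - 12).

(3v - 4)(v - 12)(v - 7)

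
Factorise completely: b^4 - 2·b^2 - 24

Substitute u = b^2 to get a quadratic in u, then factor.
b^2 + 4 is irreducible over ℤ (sum of squares).
b^2 - 6 is irreducible over ℤ (6 is not a perfect square).

(b^2 + 4)·(b^2 - 6)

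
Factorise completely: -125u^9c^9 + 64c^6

Every term has a factor of c^6; factoring it out leaves -125u^9c^3 + 64.
Recognize a difference of cubes with the parts 4 and 5u^3c.

-c^6(5u^3c - 4)(25u^6c^2 + 20u^3c + 16)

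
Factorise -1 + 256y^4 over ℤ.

Difference of squares twice: with A = 4y and B = 1, A⁴ − B⁴ = (A² − B²)(A² + B²), and A² − B² factors again.

(4y + 1)(4y - 1)(16y^2 + 1)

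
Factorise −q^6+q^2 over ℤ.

−q^2(q+1)(q−1)(q^2+1)

Factor out q^2 first: what remains is −q^4+1.
Recognize a difference of squares with the parts 1 and q^2.
−q^2+1 is again a difference of squares: (−q+1)(q+1).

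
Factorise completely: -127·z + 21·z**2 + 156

Need a pair with product 21·156 = 3276 and sum -127: that's -36 and -91.
Split the middle term: 21·z**2 - 36·z - 91·z + 156 = 3·z·(7·z - 12) - 13·(7·z - 12).

(3·z - 13)·(7·z - 12)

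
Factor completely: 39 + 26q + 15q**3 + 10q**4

(2q + 3)(5q**3 + 13)

Group as (10q**4 + 26q) + (15q**3 + 39) = 2q(5q**3 + 13) + 3(5q**3 + 13).
Both groups share the factor (5q**3 + 13).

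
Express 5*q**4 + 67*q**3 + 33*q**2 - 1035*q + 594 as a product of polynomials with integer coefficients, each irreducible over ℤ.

Trying the rational-root candidates, q = -11 is a root, so (q + 11) is a factor; dividing leaves 5*q**3 + 12*q**2 - 99*q + 54.
Next, q = -6 is a root, giving the factor (q + 6) and quotient 5*q**2 - 18*q + 9.
The remaining quadratic factors as (5*q - 3)(q - 3).

(5*q - 3)*(q + 11)*(q + 6)*(q - 3)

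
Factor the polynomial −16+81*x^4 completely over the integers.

Difference of squares twice: with A = 3*x and B = 2, A⁴ − B⁴ = (A² − B²)(A² + B²), and A² − B² factors again.

(3*x+2)*(3*x−2)*(9*x^2+4)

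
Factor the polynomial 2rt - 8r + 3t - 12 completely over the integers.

(2r + 3)(t - 4)

Group as (2rt - 8r) + (3t - 12) = 2r(t - 4) + 3(t - 4).
Both groups share the factor (t - 4).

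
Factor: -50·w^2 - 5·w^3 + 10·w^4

5·w^2·(2·w - 5)·(w + 2)

Pull out the common factor 5·w^2, then factor the remaining trinomial.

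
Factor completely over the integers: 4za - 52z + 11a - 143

(4z + 11)(a - 13)

Group as (4za - 52z) + (11a - 143) = 4z(a - 13) + 11(a - 13).
Both groups share the factor (a - 13).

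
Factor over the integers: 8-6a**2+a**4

(a+2)(a-2)(a**2-2)

Substitute u = a**2 to get a quadratic in u, then factor.
a**2-2 is irreducible over ℤ (2 is not a perfect square).
a**2-4 is a difference of squares.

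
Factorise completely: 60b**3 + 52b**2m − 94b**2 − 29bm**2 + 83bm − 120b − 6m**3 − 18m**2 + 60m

Group: 2b(30b**2 + 41bm − 47b + 6m**2 + 18m − 60) − m(30b**2 + 41bm − 47b + 6m**2 + 18m − 60); both groups contain (30b**2 + 41bm − 47b + 6m**2 + 18m − 60), so (2b − m) is a factor with cofactor 30b**2 + 41bm − 47b + 6m**2 + 18m − 60.
The cofactor groups again: 30b**2 + 41bm − 47b + 6m**2 + 18m − 60 = 5b(6b + m + 5) + (6m − 12)(6b + m + 5); both groups contain (6b + m + 5), giving (5b + 6m − 12)(6b + m + 5).

(2b − m)(5b + 6m − 12)(6b + m + 5)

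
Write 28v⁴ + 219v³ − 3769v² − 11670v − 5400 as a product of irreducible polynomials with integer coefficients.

Among the possible rational roots, v = −15 is a root, giving the factor (v + 15) and quotient 28v³ − 201v² − 754v − 360.
Then v = −4/7 is a root, so (7v + 4) is a factor; dividing leaves 4v² − 31v − 90.
The remaining quadratic factors as (v − 10)(4v + 9).

(4v + 9)(7v + 4)(v + 15)(v − 10)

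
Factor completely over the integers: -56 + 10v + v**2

(v + 14)(v - 4)

Two integers with product -56 and sum 10 are -4 and 14.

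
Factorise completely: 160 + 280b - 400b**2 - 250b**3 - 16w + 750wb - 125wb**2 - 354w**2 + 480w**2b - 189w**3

-(7w - 10b - 4)(3w - 5b + 4)(9w + 5b + 10)

Group: 3w(-63w**2 + 55wb - 34w + 50b**2 + 120b + 40) + (-5b + 4)(-63w**2 + 55wb - 34w + 50b**2 + 120b + 40); both groups contain (-63w**2 + 55wb - 34w + 50b**2 + 120b + 40), so (3w - 5b + 4) is a factor with cofactor -63w**2 + 55wb - 34w + 50b**2 + 120b + 40.
The cofactor groups again: -63w**2 + 55wb - 34w + 50b**2 + 120b + 40 = -7w(9w + 5b + 10) + (10b + 4)(9w + 5b + 10); both groups contain (9w + 5b + 10), giving -(7w - 10b - 4)(9w + 5b + 10).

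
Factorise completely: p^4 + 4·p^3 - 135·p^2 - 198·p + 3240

(p + 12)·(p + 6)·(p - 5)·(p - 9)

Testing divisors of the constant over divisors of the leading coefficient, p = -12 is a root, so (p + 12) is a factor; dividing leaves p^3 - 8·p^2 - 39·p + 270.
Then p = -6 is a root, giving the factor (p + 6) and quotient p^2 - 14·p + 45.
The remaining quadratic factors as (p - 5)(p - 9).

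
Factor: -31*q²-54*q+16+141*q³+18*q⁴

Testing divisors of the constant over divisors of the leading coefficient, q = 1/2 is a root, so (2*q-1) divides it; the quotient is 9*q³+75*q²+22*q-16.
Then q = -2/3 is a root, so (3*q+2) divides it; the quotient is 3*q²+23*q-8.
The remaining quadratic factors as (q+8)(3*q-1).

(2*q-1)*(3*q+2)*(3*q-1)*(q+8)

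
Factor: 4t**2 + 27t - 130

Need a pair with product 4·(-130) = -520 and sum 27: that's -13 and 40.
Split the middle term: 4t**2 - 13t + 40t - 130 = t(4t - 13) + 10(4t - 13).

(4t - 13)(t + 10)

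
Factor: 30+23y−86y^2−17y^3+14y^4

Testing divisors of the constant over divisors of the leading coefficient, y = −2 is a root, giving the factor (y+2) and quotient 14y^3−45y^2+4y+15.
Next, y = 3 is a root, so (y−3) is a factor; dividing leaves 14y^2−3y−5.
The remaining quadratic factors as (7y−5)(2y+1).

(2y+1)(7y−5)(y+2)(y−3)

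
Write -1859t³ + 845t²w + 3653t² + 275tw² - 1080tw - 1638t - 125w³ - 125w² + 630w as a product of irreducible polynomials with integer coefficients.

-(11t - 5w - 14)(13t + 5w - 9)(13t - 5w)

Group: 13t(-143t² + 120tw + 182t - 25w² - 70w) + (5w - 9)(-143t² + 120tw + 182t - 25w² - 70w); both groups contain (-143t² + 120tw + 182t - 25w² - 70w), so (13t + 5w - 9) is a factor with cofactor -143t² + 120tw + 182t - 25w² - 70w.
The cofactor groups again: -143t² + 120tw + 182t - 25w² - 70w = -13t(11t - 5w - 14) + 5w(11t - 5w - 14); both groups contain (11t - 5w - 14), giving -(13t - 5w)(11t - 5w - 14).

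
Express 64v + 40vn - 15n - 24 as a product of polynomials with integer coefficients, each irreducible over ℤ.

Group as (40vn + 64v) + (-15n - 24) = 8v(5n + 8) - 3(5n + 8).
Both groups share the factor (5n + 8).

(5n + 8)(8v - 3)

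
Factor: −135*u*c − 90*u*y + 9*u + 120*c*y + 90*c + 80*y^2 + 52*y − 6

−(15*c + 10*y − 1)*(9*u − 8*y − 6)

Group: −15*c*(9*u − 8*y − 6) + (−10*y + 1)*(9*u − 8*y − 6); both groups contain (9*u − 8*y − 6).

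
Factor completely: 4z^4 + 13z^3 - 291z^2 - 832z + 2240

(4z - 7)(z + 5)(z + 8)(z - 8)

By the rational root theorem, z = 7/4 is a root, so (4z - 7) is a factor; dividing leaves z^3 + 5z^2 - 64z - 320.
Next, z = -8 is a root, giving the factor (z + 8) and quotient z^2 - 3z - 40.
The remaining quadratic factors as (z + 5)(z - 8).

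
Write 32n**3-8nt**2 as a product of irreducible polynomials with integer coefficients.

8n(2n+t)(2n-t)

Every term has a factor of 8n. Then 4n**2-t**2 = (2n)² − (t)².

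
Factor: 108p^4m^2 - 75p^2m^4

Every term has a factor of 3p^2m^2. Then 36p^2 - 25m^2 = (6p)² − (5m)².

3m^2p^2(6p - 5m)(6p + 5m)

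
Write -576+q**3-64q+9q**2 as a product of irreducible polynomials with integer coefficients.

(q+8)(q+9)(q-8)

Among the possible rational roots, q = -9 is a root, so (q+9) is a factor; dividing leaves q**2-64.
The remaining quadratic factors as (q-8)(q+8).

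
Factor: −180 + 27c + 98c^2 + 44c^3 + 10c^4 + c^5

(c + 3)(c + 4)(c − 1)(c^2 + 4c + 15)

Testing divisors of the constant over divisors of the leading coefficient, c = 1 is a root, so (c − 1) divides it; the quotient is c^4 + 11c^3 + 55c^2 + 153c + 180.
Then c = −3 is a root, giving the factor (c + 3) and quotient c^3 + 8c^2 + 31c + 60.
Continuing, c = −4 is a root, so (c + 4) divides it; the quotient is c^2 + 4c + 15.
The quadratic c^2 + 4c + 15 has discriminant −44 < 0 and is irreducible over ℤ.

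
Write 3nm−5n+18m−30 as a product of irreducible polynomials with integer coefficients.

Group as (3nm−5n) + (18m−30) = n(3m−5) + 6(3m−5).
Both groups share the factor (3m−5).

(3m−5)(n+6)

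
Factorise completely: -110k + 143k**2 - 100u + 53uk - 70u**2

-(7u - 13k + 10)(10u + 11k)

Group: -10u(7u - 13k + 10) - 11k(7u - 13k + 10); both groups contain (7u - 13k + 10).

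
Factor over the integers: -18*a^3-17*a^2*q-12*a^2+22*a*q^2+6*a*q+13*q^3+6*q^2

Group: a*(-18*a^2-35*a*q-12*a-13*q^2-6*q) - q*(-18*a^2-35*a*q-12*a-13*q^2-6*q); both groups contain (-18*a^2-35*a*q-12*a-13*q^2-6*q), so (a-q) is a factor with cofactor -18*a^2-35*a*q-12*a-13*q^2-6*q.
The cofactor groups again: -18*a^2-35*a*q-12*a-13*q^2-6*q = -9*a*(2*a+q) + (-13*q-6)*(2*a+q); both groups contain (2*a+q), giving -(9*a+13*q+6)*(2*a+q).

-(2*a+q)*(9*a+13*q+6)*(a-q)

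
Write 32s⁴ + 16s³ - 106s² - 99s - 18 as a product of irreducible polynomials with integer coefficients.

(2s + 3)(4s + 1)(4s + 3)(s - 2)

By the rational root theorem, s = 2 is a root, so (s - 2) divides it; the quotient is 32s³ + 80s² + 54s + 9.
Then s = -3/4 is a root, giving the factor (4s + 3) and quotient 8s² + 14s + 3.
The remaining quadratic factors as (4s + 1)(2s + 3).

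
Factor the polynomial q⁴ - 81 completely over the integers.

(q + 3)*(q - 3)*(q² + 9)

Write as (q²)² − (9)², then factor q² - 9 once more.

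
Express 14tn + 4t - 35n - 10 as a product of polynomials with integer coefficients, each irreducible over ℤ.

(2t - 5)(7n + 2)

Group as (14tn + 4t) + (-35n - 10) = 2t(7n + 2) - 5(7n + 2).
Both groups share the factor (7n + 2).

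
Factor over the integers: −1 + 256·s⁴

(4·s + 1)·(4·s − 1)·(16·s² + 1)

(4·s)⁴ − (1)⁴ = ((4·s)² − (1)²)((4·s)² + (1)²); the first factor splits again, the second (16·s² + 1) is irreducible.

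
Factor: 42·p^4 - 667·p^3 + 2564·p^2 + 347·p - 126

By the rational root theorem, p = 1/6 is a root, so (6·p - 1) divides it; the quotient is 7·p^3 - 110·p^2 + 409·p + 126.
Continuing, p = -2/7 is a root, giving the factor (7·p + 2) and quotient p^2 - 16·p + 63.
The remaining quadratic factors as (p - 7)(p - 9).

(6·p - 1)·(7·p + 2)·(p - 7)·(p - 9)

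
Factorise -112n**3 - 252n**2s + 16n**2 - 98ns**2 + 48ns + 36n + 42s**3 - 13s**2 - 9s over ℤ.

-(14n + 14s - 9)(2n + 3s + 1)(4n - s)

Group: 2n(-56n**2 - 42ns + 36n + 14s**2 - 9s) + (3s + 1)(-56n**2 - 42ns + 36n + 14s**2 - 9s); both groups contain (-56n**2 - 42ns + 36n + 14s**2 - 9s), so (2n + 3s + 1) is a factor with cofactor -56n**2 - 42ns + 36n + 14s**2 - 9s.
The cofactor groups again: -56n**2 - 42ns + 36n + 14s**2 - 9s = -4n(14n + 14s - 9) + s(14n + 14s - 9); both groups contain (14n + 14s - 9), giving -(4n - s)(14n + 14s - 9).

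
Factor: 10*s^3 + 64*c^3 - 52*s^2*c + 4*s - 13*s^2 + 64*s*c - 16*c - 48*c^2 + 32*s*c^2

(2*s - 4*c - 1)*(s - 4*c)*(5*s + 4*c - 4)

Group: 2*s*(5*s^2 - 16*s*c - 4*s - 16*c^2 + 16*c) + (-4*c - 1)*(5*s^2 - 16*s*c - 4*s - 16*c^2 + 16*c); both groups contain (5*s^2 - 16*s*c - 4*s - 16*c^2 + 16*c), so (2*s - 4*c - 1) is a factor with cofactor 5*s^2 - 16*s*c - 4*s - 16*c^2 + 16*c.
The cofactor groups again: 5*s^2 - 16*s*c - 4*s - 16*c^2 + 16*c = 5*s*(s - 4*c) + (4*c - 4)*(s - 4*c); both groups contain (s - 4*c), giving (5*s + 4*c - 4)*(s - 4*c).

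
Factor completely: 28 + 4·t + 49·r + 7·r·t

(7·r + 4)·(t + 7)

Group as (7·r·t + 49·r) + (4·t + 28) = 7·r·(t + 7) + 4·(t + 7).
Both groups share the factor (t + 7).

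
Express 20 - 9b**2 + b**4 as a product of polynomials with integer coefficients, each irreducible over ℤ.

Substitute u = b**2 to get a quadratic in u, then factor.
b**2 - 4 is a difference of squares.
b**2 - 5 is irreducible over ℤ (5 is not a perfect square).

(b + 2)(b - 2)(b**2 - 5)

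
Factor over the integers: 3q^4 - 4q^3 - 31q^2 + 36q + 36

(3q + 2)(q + 3)(q - 2)(q - 3)

By the rational root theorem, q = -3 is a root, so (q + 3) is a factor; dividing leaves 3q^3 - 13q^2 + 8q + 12.
Continuing, q = 3 is a root, giving the factor (q - 3) and quotient 3q^2 - 4q - 4.
The remaining quadratic factors as (3q + 2)(q - 2).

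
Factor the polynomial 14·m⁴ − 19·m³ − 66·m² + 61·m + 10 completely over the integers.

(2·m − 5)·(7·m + 1)·(m + 2)·(m − 1)

Among the possible rational roots, m = −2 is a root, giving the factor (m + 2) and quotient 14·m³ − 47·m² + 28·m + 5.
Next, m = 1 is a root, so (m − 1) is a factor; dividing leaves 14·m² − 33·m − 5.
The remaining quadratic factors as (2·m − 5)(7·m + 1).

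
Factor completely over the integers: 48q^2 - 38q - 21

Need a pair with product 48·(-21) = -1008 and sum -38: that's -56 and 18.
Split the middle term: 48q^2 - 56q + 18q - 21 = 8q(6q - 7) + 3(6q - 7).

(6q - 7)(8q + 3)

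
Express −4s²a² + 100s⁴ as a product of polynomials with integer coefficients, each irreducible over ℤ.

4s²(5s − a)(5s + a)

Factor out 4s², leaving 25s² − a², which is a difference of two squares.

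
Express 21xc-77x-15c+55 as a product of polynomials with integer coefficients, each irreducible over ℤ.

Group as (21xc-77x) + (-15c+55) = 7x(3c-11) - 5(3c-11).
Both groups share the factor (3c-11).

(3c-11)(7x-5)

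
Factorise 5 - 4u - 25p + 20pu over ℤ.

(4u - 5)(5p - 1)

Group as (20pu - 25p) + (-4u + 5) = 5p(4u - 5) - (4u - 5).
Both groups share the factor (4u - 5).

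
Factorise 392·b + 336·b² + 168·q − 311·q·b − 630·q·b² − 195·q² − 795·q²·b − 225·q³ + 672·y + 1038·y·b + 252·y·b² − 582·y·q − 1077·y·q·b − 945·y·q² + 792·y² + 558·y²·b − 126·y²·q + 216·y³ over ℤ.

Group: 6·y·(36·y² + 69·y·q + 93·y·b + 84·y + 15·q² + 53·q·b + 21·q + 42·b² + 49·b) + (−15·q + 8)·(36·y² + 69·y·q + 93·y·b + 84·y + 15·q² + 53·q·b + 21·q + 42·b² + 49·b); both groups contain (36·y² + 69·y·q + 93·y·b + 84·y + 15·q² + 53·q·b + 21·q + 42·b² + 49·b), so (6·y − 15·q + 8) is a factor with cofactor 36·y² + 69·y·q + 93·y·b + 84·y + 15·q² + 53·q·b + 21·q + 42·b² + 49·b.
The cofactor groups again: 36·y² + 69·y·q + 93·y·b + 84·y + 15·q² + 53·q·b + 21·q + 42·b² + 49·b = 12·y·(3·y + 5·q + 6·b + 7) + (3·q + 7·b)·(3·y + 5·q + 6·b + 7); both groups contain (3·y + 5·q + 6·b + 7), giving (12·y + 3·q + 7·b)·(3·y + 5·q + 6·b + 7).

(6·y − 15·q + 8)·(3·y + 5·q + 6·b + 7)·(12·y + 3·q + 7·b)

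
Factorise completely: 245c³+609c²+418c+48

(5c+6)(7c+1)(7c+8)

Among the possible rational roots, c = -8/7 is a root, so (7c+8) divides it; the quotient is 35c²+47c+6.
The remaining quadratic factors as (7c+1)(5c+6).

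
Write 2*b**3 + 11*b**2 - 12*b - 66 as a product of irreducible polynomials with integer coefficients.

(2*b + 11)*(b**2 - 6)

Group as (2*b**3 - 12*b) + (11*b**2 - 66) = 2*b*(b**2 - 6) + 11*(b**2 - 6).
Both groups share the factor (b**2 - 6).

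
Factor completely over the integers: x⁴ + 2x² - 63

Substitute u = x² to get a quadratic in u, then factor.
x² - 7 is irreducible over ℤ (7 is not a perfect square).
x² + 9 is irreducible over ℤ (sum of squares).

(x² + 9)(x² - 7)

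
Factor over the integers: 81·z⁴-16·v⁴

(3·z)⁴ − (2·v)⁴ = ((3·z)² − (2·v)²)((3·z)² + (2·v)²); the first factor splits again, the second (9·z²+4·v²) is irreducible.

(3·z-2·v)·(3·z+2·v)·(9·z²+4·v²)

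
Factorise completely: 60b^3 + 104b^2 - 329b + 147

(2b + 7)(5b - 3)(6b - 7)

Among the possible rational roots, b = 7/6 is a root, giving the factor (6b - 7) and quotient 10b^2 + 29b - 21.
The remaining quadratic factors as (2b + 7)(5b - 3).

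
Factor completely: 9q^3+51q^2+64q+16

Trying the rational-root candidates, q = -1/3 is a root, giving the factor (3q+1) and quotient 3q^2+16q+16.
The remaining quadratic factors as (3q+4)(q+4).

(3q+1)(3q+4)(q+4)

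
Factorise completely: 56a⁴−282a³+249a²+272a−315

Testing divisors of the constant over divisors of the leading coefficient, a = 5/4 is a root, so (4a−5) is a factor; dividing leaves 14a³−53a²−4a+63.
Then a = −1 is a root, so (a+1) is a factor; dividing leaves 14a²−67a+63.
The remaining quadratic factors as (2a−7)(7a−9).

(2a−7)(4a−5)(7a−9)(a+1)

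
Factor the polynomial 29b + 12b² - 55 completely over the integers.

Need a pair with product 12·(-55) = -660 and sum 29: that's -15 and 44.
Split the middle term: 12b² - 15b + 44b - 55 = 3b(4b - 5) + 11(4b - 5).

(3b + 11)(4b - 5)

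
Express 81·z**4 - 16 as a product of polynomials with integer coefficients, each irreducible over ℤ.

(3·z + 2)·(3·z - 2)·(9·z**2 + 4)

(3·z)⁴ − (2)⁴ = ((3·z)² − (2)²)((3·z)² + (2)²); the first factor splits again, the second (9·z**2 + 4) is irreducible.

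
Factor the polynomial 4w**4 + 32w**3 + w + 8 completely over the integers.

(w + 8)(4w**3 + 1)

Group as (4w**4 + w) + (32w**3 + 8) = w(4w**3 + 1) + 8(4w**3 + 1).
Both groups share the factor (4w**3 + 1).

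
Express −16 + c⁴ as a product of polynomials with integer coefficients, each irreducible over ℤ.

(c)⁴ − (2)⁴ = ((c)² − (2)²)((c)² + (2)²); the first factor splits again, the second (c² + 4) is irreducible.

(c + 2)·(c − 2)·(c² + 4)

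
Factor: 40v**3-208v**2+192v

Pull out the common factor 8v, then factor the remaining trinomial.

8v(5v-6)(v-4)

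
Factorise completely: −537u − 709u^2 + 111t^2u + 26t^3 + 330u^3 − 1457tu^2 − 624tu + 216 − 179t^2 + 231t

Group: 13t(2t^2 + 9tu − 15t − 110u^2 − 57u + 27) + (−3u + 8)(2t^2 + 9tu − 15t − 110u^2 − 57u + 27); both groups contain (2t^2 + 9tu − 15t − 110u^2 − 57u + 27), so (13t − 3u + 8) is a factor with cofactor 2t^2 + 9tu − 15t − 110u^2 − 57u + 27.
The cofactor groups again: 2t^2 + 9tu − 15t − 110u^2 − 57u + 27 = t(2t − 11u − 9) + (10u − 3)(2t − 11u − 9); both groups contain (2t − 11u − 9), giving (t + 10u − 3)(2t − 11u − 9).

(13t − 3u + 8)(2t − 11u − 9)(t + 10u − 3)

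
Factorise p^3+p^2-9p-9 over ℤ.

Testing divisors of the constant over divisors of the leading coefficient, p = -3 is a root, giving the factor (p+3) and quotient p^2-2p-3.
The remaining quadratic factors as (p+1)(p-3).

(p+1)(p+3)(p-3)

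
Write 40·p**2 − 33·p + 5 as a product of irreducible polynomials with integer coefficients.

Need a pair with product 40·5 = 200 and sum −33: that's −25 and −8.
Split the middle term: 40·p**2 − 25·p − 8·p + 5 = 5·p·(8·p − 5) − (8·p − 5).

(5·p − 1)·(8·p − 5)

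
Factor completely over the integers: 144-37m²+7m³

Trying the rational-root candidates, m = 4 is a root, so (m-4) divides it; the quotient is 7m²-9m-36.
The remaining quadratic factors as (7m+12)(m-3).

(7m+12)(m-3)(m-4)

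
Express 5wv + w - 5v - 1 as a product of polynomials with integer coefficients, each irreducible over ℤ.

Group as (5wv + w) + (-5v - 1) = w(5v + 1) - (5v + 1).
Both groups share the factor (5v + 1).

(5v + 1)(w - 1)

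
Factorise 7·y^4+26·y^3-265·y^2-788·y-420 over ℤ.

(7·y+5)·(y+2)·(y+7)·(y-6)

By the rational root theorem, y = 6 is a root, so (y-6) is a factor; dividing leaves 7·y^3+68·y^2+143·y+70.
Then y = -2 is a root, giving the factor (y+2) and quotient 7·y^2+54·y+35.
The remaining quadratic factors as (y+7)(7·y+5).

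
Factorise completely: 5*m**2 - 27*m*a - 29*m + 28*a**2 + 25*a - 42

Group: 5*m*(m - 4*a - 7) + (-7*a + 6)*(m - 4*a - 7); both groups contain (m - 4*a - 7).

(m - 4*a - 7)*(5*m - 7*a + 6)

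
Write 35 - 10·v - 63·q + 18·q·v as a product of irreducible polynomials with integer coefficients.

(2·v - 7)·(9·q - 5)

Group as (18·q·v - 63·q) + (-10·v + 35) = 9·q·(2·v - 7) - 5·(2·v - 7).
Both groups share the factor (2·v - 7).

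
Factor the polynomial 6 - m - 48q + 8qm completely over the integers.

(8q - 1)(m - 6)

Group as (8qm - 48q) + (-m + 6) = 8q(m - 6) - (m - 6).
Both groups share the factor (m - 6).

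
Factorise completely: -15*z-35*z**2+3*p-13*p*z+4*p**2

(4*p+7*z+3)*(p-5*z)

Group: 4*p*(p-5*z) + (7*z+3)*(p-5*z); both groups contain (p-5*z).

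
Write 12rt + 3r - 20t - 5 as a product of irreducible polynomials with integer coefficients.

Group as (12rt + 3r) + (-20t - 5) = 3r(4t + 1) - 5(4t + 1).
Both groups share the factor (4t + 1).

(3r - 5)(4t + 1)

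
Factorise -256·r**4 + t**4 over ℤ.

(t)⁴ − (4·r)⁴ = ((t)² − (4·r)²)((t)² + (4·r)²); the first factor splits again, the second (t**2 + 16·r**2) is irreducible.

(t - 4·r)·(t + 4·r)·(t**2 + 16·r**2)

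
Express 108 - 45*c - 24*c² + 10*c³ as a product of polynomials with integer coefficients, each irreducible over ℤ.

Group as (10*c³ - 45*c) + (-24*c² + 108) = 5*c*(2*c² - 9) - 12*(2*c² - 9).
Both groups share the factor (2*c² - 9).

(5*c - 12)*(2*c² - 9)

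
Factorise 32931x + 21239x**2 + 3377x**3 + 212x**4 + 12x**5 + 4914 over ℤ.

Testing divisors of the constant over divisors of the leading coefficient, x = -1/6 is a root, so (6x + 1) is a factor; dividing leaves 2x**4 + 35x**3 + 557x**2 + 3447x + 4914.
Continuing, x = -2 is a root, so (x + 2) is a factor; dividing leaves 2x**3 + 31x**2 + 495x + 2457.
Continuing, x = -13/2 is a root, so (2x + 13) divides it; the quotient is x**2 + 9x + 189.
The quadratic x**2 + 9x + 189 has discriminant -675 < 0 and is irreducible over ℤ.

(2x + 13)(6x + 1)(x + 2)(x**2 + 9x + 189)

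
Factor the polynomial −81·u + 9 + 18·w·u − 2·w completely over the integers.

Group as (18·w·u − 2·w) + (−81·u + 9) = 2·w·(9·u − 1) − 9·(9·u − 1).
Both groups share the factor (9·u − 1).

(2·w − 9)·(9·u − 1)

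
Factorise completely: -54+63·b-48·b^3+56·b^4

(7·b-6)·(8·b^3+9)

Group as (56·b^4+63·b) + (-48·b^3-54) = 7·b·(8·b^3+9) - 6·(8·b^3+9).
Both groups share the factor (8·b^3+9).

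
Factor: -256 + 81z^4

Write as (9z^2)² − (16)², then factor 9z^2 - 16 once more.

(3z + 4)(3z - 4)(9z^2 + 16)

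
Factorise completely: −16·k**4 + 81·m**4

Write as (9·m**2)² − (4·k**2)², then factor 9·m**2 − 4·k**2 once more.

(3·m − 2·k)·(3·m + 2·k)·(9·m**2 + 4·k**2)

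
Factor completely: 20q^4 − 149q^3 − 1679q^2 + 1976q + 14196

Among the possible rational roots, q = −14/5 is a root, giving the factor (5q + 14) and quotient 4q^3 − 41q^2 − 221q + 1014.
Next, q = 13/4 is a root, giving the factor (4q − 13) and quotient q^2 − 7q − 78.
The remaining quadratic factors as (q − 13)(q + 6).

(4q − 13)(5q + 14)(q + 6)(q − 13)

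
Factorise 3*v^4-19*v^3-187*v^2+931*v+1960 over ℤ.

Among the possible rational roots, v = -7 is a root, giving the factor (v+7) and quotient 3*v^3-40*v^2+93*v+280.
Next, v = 7 is a root, so (v-7) divides it; the quotient is 3*v^2-19*v-40.
The remaining quadratic factors as (v-8)(3*v+5).

(3*v+5)*(v+7)*(v-7)*(v-8)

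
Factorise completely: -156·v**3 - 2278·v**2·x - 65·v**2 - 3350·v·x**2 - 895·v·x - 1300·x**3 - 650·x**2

Group: 13·v·(-12·v**2 - 166·v·x - 5·v - 130·x**2 - 65·x) + 10·x·(-12·v**2 - 166·v·x - 5·v - 130·x**2 - 65·x); both groups contain (-12·v**2 - 166·v·x - 5·v - 130·x**2 - 65·x), so (13·v + 10·x) is a factor with cofactor -12·v**2 - 166·v·x - 5·v - 130·x**2 - 65·x.
The cofactor groups again: -12·v**2 - 166·v·x - 5·v - 130·x**2 - 65·x = -12·v·(v + 13·x) + (-10·x - 5)·(v + 13·x); both groups contain (v + 13·x), giving -(12·v + 10·x + 5)·(v + 13·x).

-(12·v + 10·x + 5)·(13·v + 10·x)·(v + 13·x)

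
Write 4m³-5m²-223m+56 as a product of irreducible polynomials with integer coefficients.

Trying the rational-root candidates, m = 8 is a root, so (m-8) divides it; the quotient is 4m²+27m-7.
The remaining quadratic factors as (m+7)(4m-1).

(4m-1)(m+7)(m-8)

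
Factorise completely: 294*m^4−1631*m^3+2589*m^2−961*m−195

(6*m−5)*(7*m+1)*(7*m−13)*(m−3)

Testing divisors of the constant over divisors of the leading coefficient, m = 5/6 is a root, so (6*m−5) divides it; the quotient is 49*m^3−231*m^2+239*m+39.
Next, m = 3 is a root, giving the factor (m−3) and quotient 49*m^2−84*m−13.
The remaining quadratic factors as (7*m−13)(7*m+1).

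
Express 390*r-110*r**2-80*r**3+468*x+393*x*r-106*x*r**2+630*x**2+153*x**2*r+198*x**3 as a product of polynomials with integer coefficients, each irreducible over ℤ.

Group: 3*x*(66*x**2+7*x*r+78*x-40*r**2+65*r) + (2*r+6)*(66*x**2+7*x*r+78*x-40*r**2+65*r); both groups contain (66*x**2+7*x*r+78*x-40*r**2+65*r), so (3*x+2*r+6) is a factor with cofactor 66*x**2+7*x*r+78*x-40*r**2+65*r.
The cofactor groups again: 66*x**2+7*x*r+78*x-40*r**2+65*r = 6*x*(11*x-8*r+13) + 5*r*(11*x-8*r+13); both groups contain (11*x-8*r+13), giving (6*x+5*r)*(11*x-8*r+13).

(11*x-8*r+13)*(3*x+2*r+6)*(6*x+5*r)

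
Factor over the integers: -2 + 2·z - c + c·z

(c + 2)·(z - 1)

Group as (c·z - c) + (2·z - 2) = c·(z - 1) + 2·(z - 1).
Both groups share the factor (z - 1).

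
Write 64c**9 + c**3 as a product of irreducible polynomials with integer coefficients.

c**3(4c**2 + 1)(16c**4 − 4c**2 + 1)

Factor out c**3 first: what remains is 64c**6 + 1.
Recognize a sum of cubes with the parts 1 and 4c**2.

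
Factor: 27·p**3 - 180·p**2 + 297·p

Pull out the common factor 9·p, then factor the remaining trinomial.

9·p·(3·p - 11)·(p - 3)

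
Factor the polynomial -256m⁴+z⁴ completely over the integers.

(z-4m)(z+4m)(z²+16m²)

Difference of squares twice: with A = z and B = 4m, A⁴ − B⁴ = (A² − B²)(A² + B²), and A² − B² factors again.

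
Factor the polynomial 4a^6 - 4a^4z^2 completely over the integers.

Pull out the common factor 4a^4, leaving a^2 - z^2.
Recognize a difference of squares with the parts a and z.

4a^4(a + z)(a - z)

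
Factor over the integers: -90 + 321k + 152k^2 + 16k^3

(4k + 15)(4k - 1)(k + 6)

Among the possible rational roots, k = 1/4 is a root, so (4k - 1) is a factor; dividing leaves 4k^2 + 39k + 90.
The remaining quadratic factors as (4k + 15)(k + 6).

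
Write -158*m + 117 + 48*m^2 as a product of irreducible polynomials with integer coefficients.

Need a pair with product 48·117 = 5616 and sum -158: that's -54 and -104.
Split the middle term: 48*m^2 - 54*m - 104*m + 117 = 6*m*(8*m - 9) - 13*(8*m - 9).

(6*m - 13)*(8*m - 9)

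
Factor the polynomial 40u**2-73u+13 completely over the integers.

Need a pair with product 40·13 = 520 and sum -73: that's -65 and -8.
Split the middle term: 40u**2-65u - 8u+13 = 5u(8u-13) - (8u-13).

(5u-1)(8u-13)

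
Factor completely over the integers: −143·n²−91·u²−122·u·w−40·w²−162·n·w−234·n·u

Group: −13·n·(11·n+7·u+4·w) + (−13·u−10·w)·(11·n+7·u+4·w); both groups contain (11·n+7·u+4·w).

−(11·n+7·u+4·w)·(13·n+13·u+10·w)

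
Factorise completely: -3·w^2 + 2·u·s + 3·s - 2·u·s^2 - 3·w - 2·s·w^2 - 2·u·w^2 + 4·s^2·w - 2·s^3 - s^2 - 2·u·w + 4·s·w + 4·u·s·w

-(2·u + 2·s + 3)·(s - w)·(s - w - 1)

Group: 2·u·(-s^2 + 2·s·w + s - w^2 - w) + (2·s + 3)·(-s^2 + 2·s·w + s - w^2 - w); both groups contain (-s^2 + 2·s·w + s - w^2 - w), so (2·u + 2·s + 3) is a factor with cofactor -s^2 + 2·s·w + s - w^2 - w.
The cofactor groups again: -s^2 + 2·s·w + s - w^2 - w = -s·(s - w - 1) + w·(s - w - 1); both groups contain (s - w - 1), giving -(s - w)·(s - w - 1).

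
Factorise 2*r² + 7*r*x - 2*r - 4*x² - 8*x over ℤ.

(2*r - x - 2)*(r + 4*x)

Group: 2*r*(r + 4*x) + (-x - 2)*(r + 4*x); both groups contain (r + 4*x).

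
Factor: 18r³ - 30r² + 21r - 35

Group as (18r³ + 21r) + (-30r² - 35) = 3r(6r² + 7) - 5(6r² + 7).
Both groups share the factor (6r² + 7).

(3r - 5)(6r² + 7)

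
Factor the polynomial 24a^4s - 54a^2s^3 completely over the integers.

6a^2s(2a + 3s)(2a - 3s)

Factor out 6a^2s, leaving 4a^2 - 9s^2, which is a difference of two squares.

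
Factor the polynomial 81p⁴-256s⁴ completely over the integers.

Write as (9p²)² − (16s²)², then factor 9p²-16s² once more.

(3p+4s)(3p-4s)(9p²+16s²)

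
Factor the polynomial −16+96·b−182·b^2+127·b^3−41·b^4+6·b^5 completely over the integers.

By the rational root theorem, b = 1/3 is a root, so (3·b−1) is a factor; dividing leaves 2·b^4−13·b^3+38·b^2−48·b+16.
Next, b = 1/2 is a root, so (2·b−1) divides it; the quotient is b^3−6·b^2+16·b−16.
Next, b = 2 is a root, so (b−2) divides it; the quotient is b^2−4·b+8.
The quadratic b^2−4·b+8 has discriminant −16 < 0 and is irreducible over ℤ.

(2·b−1)·(3·b−1)·(b−2)·(b^2−4·b+8)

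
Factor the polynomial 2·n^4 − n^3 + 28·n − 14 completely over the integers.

(2·n − 1)·(n^3 + 14)

Group as (2·n^4 + 28·n) + (−n^3 − 14) = 2·n·(n^3 + 14) − (n^3 + 14).
Both groups share the factor (n^3 + 14).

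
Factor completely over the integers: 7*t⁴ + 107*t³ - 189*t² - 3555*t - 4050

(7*t + 9)*(t + 15)*(t + 5)*(t - 6)

Trying the rational-root candidates, t = -5 is a root, so (t + 5) is a factor; dividing leaves 7*t³ + 72*t² - 549*t - 810.
Continuing, t = -9/7 is a root, so (7*t + 9) is a factor; dividing leaves t² + 9*t - 90.
The remaining quadratic factors as (t + 15)(t - 6).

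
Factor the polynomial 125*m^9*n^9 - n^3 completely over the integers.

Factor out n^3 first: what remains is 125*m^9*n^6 - 1.
Recognize a difference of cubes with the parts 5*m^3*n^2 and 1.

n^3*(5*m^3*n^2 - 1)*(25*m^6*n^4 + 5*m^3*n^2 + 1)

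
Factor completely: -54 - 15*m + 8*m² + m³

(m + 2)*(m + 9)*(m - 3)

Among the possible rational roots, m = -9 is a root, so (m + 9) divides it; the quotient is m² - m - 6.
The remaining quadratic factors as (m + 2)(m - 3).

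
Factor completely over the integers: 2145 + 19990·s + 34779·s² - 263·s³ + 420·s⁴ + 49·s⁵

(7·s + 1)·(7·s + 3)·(s + 13)·(s² - 5·s + 55)

Among the possible rational roots, s = -1/7 is a root, so (7·s + 1) divides it; the quotient is 7·s⁴ + 59·s³ - 46·s² + 4975·s + 2145.
Next, s = -13 is a root, so (s + 13) is a factor; dividing leaves 7·s³ - 32·s² + 370·s + 165.
Continuing, s = -3/7 is a root, so (7·s + 3) is a factor; dividing leaves s² - 5·s + 55.
The quadratic s² - 5·s + 55 has discriminant -195 < 0 and is irreducible over ℤ.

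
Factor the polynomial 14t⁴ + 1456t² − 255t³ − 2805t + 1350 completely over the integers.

(2t − 5)(7t − 5)(t − 6)(t − 9)

Trying the rational-root candidates, t = 5/7 is a root, so (7t − 5) divides it; the quotient is 2t³ − 35t² + 183t − 270.
Next, t = 5/2 is a root, so (2t − 5) is a factor; dividing leaves t² − 15t + 54.
The remaining quadratic factors as (t − 9)(t − 6).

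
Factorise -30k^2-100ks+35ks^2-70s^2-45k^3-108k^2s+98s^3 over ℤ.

Group: 3k(-15k^2-ks-10k+14s^2-10s) + 7s(-15k^2-ks-10k+14s^2-10s); both groups contain (-15k^2-ks-10k+14s^2-10s), so (3k+7s) is a factor with cofactor -15k^2-ks-10k+14s^2-10s.
The cofactor groups again: -15k^2-ks-10k+14s^2-10s = -15k(k+s) + (14s-10)(k+s); both groups contain (k+s), giving -(15k-14s+10)(k+s).

-(15k-14s+10)(3k+7s)(k+s)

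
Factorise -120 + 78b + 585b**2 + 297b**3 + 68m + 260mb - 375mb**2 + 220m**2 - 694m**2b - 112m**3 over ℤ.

-(7m - 3b - 5)(2m + 11b - 4)(8m + 9b + 6)

Group: 8m(-14m**2 - 71mb + 38m + 33b**2 + 43b - 20) + (9b + 6)(-14m**2 - 71mb + 38m + 33b**2 + 43b - 20); both groups contain (-14m**2 - 71mb + 38m + 33b**2 + 43b - 20), so (8m + 9b + 6) is a factor with cofactor -14m**2 - 71mb + 38m + 33b**2 + 43b - 20.
The cofactor groups again: -14m**2 - 71mb + 38m + 33b**2 + 43b - 20 = -2m(7m - 3b - 5) + (-11b + 4)(7m - 3b - 5); both groups contain (7m - 3b - 5), giving -(2m + 11b - 4)(7m - 3b - 5).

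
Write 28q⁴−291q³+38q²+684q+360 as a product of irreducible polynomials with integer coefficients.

(4q+3)(7q+6)(q−10)(q−2)

Trying the rational-root candidates, q = −6/7 is a root, giving the factor (7q+6) and quotient 4q³−45q²+44q+60.
Then q = 10 is a root, so (q−10) is a factor; dividing leaves 4q²−5q−6.
The remaining quadratic factors as (4q+3)(q−2).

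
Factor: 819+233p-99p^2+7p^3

(7p+13)(p-7)(p-9)

By the rational root theorem, p = 7 is a root, giving the factor (p-7) and quotient 7p^2-50p-117.
The remaining quadratic factors as (7p+13)(p-9).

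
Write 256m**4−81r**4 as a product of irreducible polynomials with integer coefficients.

(4m)⁴ − (3r)⁴ = ((4m)² − (3r)²)((4m)² + (3r)²); the first factor splits again, the second (16m**2+9r**2) is irreducible.

(4m+3r)(4m−3r)(16m**2+9r**2)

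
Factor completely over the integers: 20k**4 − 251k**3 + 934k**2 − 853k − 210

By the rational root theorem, k = 6 is a root, giving the factor (k − 6) and quotient 20k**3 − 131k**2 + 148k + 35.
Next, k = −1/5 is a root, giving the factor (5k + 1) and quotient 4k**2 − 27k + 35.
The remaining quadratic factors as (k − 5)(4k − 7).

(4k − 7)(5k + 1)(k − 5)(k − 6)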